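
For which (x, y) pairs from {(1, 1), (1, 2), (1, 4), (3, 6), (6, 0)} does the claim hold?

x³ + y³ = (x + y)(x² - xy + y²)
All pairs

Testing each pair:
(1, 1): LHS = 2, RHS = 2 → holds
(1, 2): LHS = 9, RHS = 9 → holds
(1, 4): LHS = 65, RHS = 65 → holds
(3, 6): LHS = 243, RHS = 243 → holds
(6, 0): LHS = 216, RHS = 216 → holds

Every pair satisfies the claim.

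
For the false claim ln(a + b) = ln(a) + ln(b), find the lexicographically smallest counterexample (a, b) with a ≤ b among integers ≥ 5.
Substituting (5, 5) into the claim:
LHS = ln(5 + 5) = ln(10) ≈ 2.303
RHS = ln(5) + ln(5) = 2·ln(5) ≈ 3.219

Since LHS ≠ RHS, this pair disproves the claim, and no lexicographically smaller pair (a ≤ b, integers ≥ 5) does.

For instance (5, 8) is also a counterexample (LHS = ln(13) ≈ 2.565, RHS = ln(5) + ln(8) ≈ 3.689), but it's lexicographically larger.

Answer: (a, b) = (5, 5)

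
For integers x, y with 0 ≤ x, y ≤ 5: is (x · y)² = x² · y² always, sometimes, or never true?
Always true

The identity holds for every pair in the range. For instance at (x, y) = (3, 4): both sides equal 144.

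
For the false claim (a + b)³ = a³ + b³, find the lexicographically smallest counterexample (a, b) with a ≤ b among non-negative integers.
Substituting (1, 1) into the claim:
LHS = (1 + 1)³ = 8
RHS = 1³ + 1³ = 2

Since LHS ≠ RHS, this pair disproves the claim, and no lexicographically smaller pair (a ≤ b, non-negative integers) does.

For instance (2, 2) is also a counterexample (LHS = 64, RHS = 16), but it's lexicographically larger.

Answer: (a, b) = (1, 1)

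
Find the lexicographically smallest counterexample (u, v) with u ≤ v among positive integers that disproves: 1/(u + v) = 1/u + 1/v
Substituting (1, 1) into the claim:
LHS = 1/(1 + 1) = 1/2
RHS = 1/1 + 1/1 = 2

Since LHS ≠ RHS, this pair disproves the claim, and no lexicographically smaller pair (u ≤ v, positive integers) does.

For instance (2, 8) is also a counterexample (LHS = 1/10, RHS = 5/8), but it's lexicographically larger.

Answer: (u, v) = (1, 1)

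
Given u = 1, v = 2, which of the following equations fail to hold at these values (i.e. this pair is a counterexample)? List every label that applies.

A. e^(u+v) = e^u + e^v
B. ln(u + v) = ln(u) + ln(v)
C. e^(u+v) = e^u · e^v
Evaluating each claim at the given values:
A. LHS = e^3 ≈ 20.09, RHS = e + e^2 ≈ 10.11 → fails here (LHS ≠ RHS)
B. LHS = ln(3) ≈ 1.099, RHS = ln(2) ≈ 0.6931 → fails here (LHS ≠ RHS)
C. LHS = e^3 ≈ 20.09, RHS = e^3 ≈ 20.09 → holds here (LHS = RHS)

Answer: A, B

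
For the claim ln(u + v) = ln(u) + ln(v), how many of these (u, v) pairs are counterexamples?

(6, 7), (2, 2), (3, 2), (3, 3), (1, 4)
Testing each pair:
(6, 7): LHS = ln(13) ≈ 2.565, RHS = ln(6) + ln(7) ≈ 3.738 → counterexample
(2, 2): LHS = ln(4) ≈ 1.386, RHS = 2·ln(2) ≈ 1.386 → satisfies claim
(3, 2): LHS = ln(5) ≈ 1.609, RHS = ln(2) + ln(3) ≈ 1.792 → counterexample
(3, 3): LHS = ln(6) ≈ 1.792, RHS = 2·ln(3) ≈ 2.197 → counterexample
(1, 4): LHS = ln(5) ≈ 1.609, RHS = ln(4) ≈ 1.386 → counterexample

That makes 4 counterexamples.

Answer: 4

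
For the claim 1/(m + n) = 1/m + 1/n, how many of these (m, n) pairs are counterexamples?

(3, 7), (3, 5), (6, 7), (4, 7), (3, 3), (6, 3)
6

Testing each pair:
(3, 7): LHS = 1/10, RHS = 10/21 → counterexample
(3, 5): LHS = 1/8, RHS = 8/15 → counterexample
(6, 7): LHS = 1/13, RHS = 13/42 → counterexample
(4, 7): LHS = 1/11, RHS = 11/28 → counterexample
(3, 3): LHS = 1/6, RHS = 2/3 → counterexample
(6, 3): LHS = 1/9, RHS = 1/2 → counterexample

That makes 6 counterexamples.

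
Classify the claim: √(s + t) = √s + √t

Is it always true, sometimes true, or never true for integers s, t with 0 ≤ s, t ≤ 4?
Sometimes true

It holds at (s, t) = (0, 4) (both sides equal 2), but fails at (s, t) = (4, 3) (LHS = √(7) ≈ 2.646, RHS = √(3) + 2 ≈ 3.732).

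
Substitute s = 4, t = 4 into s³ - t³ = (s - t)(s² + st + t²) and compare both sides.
LHS = 4³ - 4³ = 0
RHS = (4 - 4)(4² + 4·4 + 4²) = 0

LHS = RHS: the two sides agree.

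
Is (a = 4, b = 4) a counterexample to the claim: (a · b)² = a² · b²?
No

Substituting a = 4, b = 4:
LHS = (4 · 4)² = 256
RHS = 4² · 4² = 256

The sides agree, so this pair does not disprove the claim.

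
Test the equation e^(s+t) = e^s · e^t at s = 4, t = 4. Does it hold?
Holds

Substituting s = 4, t = 4:

LHS = e^(4+4) = e^8 ≈ 2981
RHS = e^4 · e^4 = e^8 ≈ 2981

LHS = RHS, so the equation holds at this point.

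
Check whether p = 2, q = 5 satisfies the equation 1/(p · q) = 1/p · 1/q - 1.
Fails

Substituting p = 2, q = 5:

LHS = 1/(2 · 5) = 1/10
RHS = 1/2 · 1/5 - 1 = -9/10

LHS ≠ RHS, so the equation does not hold at this point.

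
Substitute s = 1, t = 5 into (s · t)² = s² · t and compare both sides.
LHS = (1 · 5)² = 25
RHS = 1² · 5 = 5

LHS ≠ RHS, so the equation does not hold here.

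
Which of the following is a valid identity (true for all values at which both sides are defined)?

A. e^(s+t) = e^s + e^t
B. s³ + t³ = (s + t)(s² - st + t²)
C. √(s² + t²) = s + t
A: fails at (3, 4) — LHS = e^7 ≈ 1097, RHS = e^3 + e^4 ≈ 74.68.
B: holds — e.g. at (3, 4), both sides equal 91.
C: fails at (1, 4) — LHS = √(17) ≈ 4.123, RHS = 5.

Answer: B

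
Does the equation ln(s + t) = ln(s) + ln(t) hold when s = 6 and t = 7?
Substituting s = 6, t = 7:

LHS = ln(6 + 7) = ln(13) ≈ 2.565
RHS = ln(6) + ln(7) ≈ 3.738

LHS ≠ RHS, so the equation does not hold at this point.

Answer: Fails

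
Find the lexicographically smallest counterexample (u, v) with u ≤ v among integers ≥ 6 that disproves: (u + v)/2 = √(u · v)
Substituting (6, 7) into the claim:
LHS = (6 + 7)/2 = 13/2
RHS = √(6 · 7) = √(42) ≈ 6.481

Since LHS ≠ RHS, this pair disproves the claim, and no lexicographically smaller pair (u ≤ v, integers ≥ 6) does.

For instance (10, 13) is also a counterexample (LHS = 23/2, RHS = √(130) ≈ 11.4), but it's lexicographically larger.

Answer: (u, v) = (6, 7)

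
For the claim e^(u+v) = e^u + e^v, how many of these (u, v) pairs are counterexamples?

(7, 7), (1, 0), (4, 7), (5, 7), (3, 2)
5

Testing each pair:
(7, 7): LHS = e^14 ≈ 1202604.3, RHS = 2·e^7 ≈ 2193 → counterexample
(1, 0): LHS = e ≈ 2.718, RHS = 1 + e ≈ 3.718 → counterexample
(4, 7): LHS = e^11 ≈ 59874.1, RHS = e^4 + e^7 ≈ 1151 → counterexample
(5, 7): LHS = e^12 ≈ 162754.8, RHS = e^5 + e^7 ≈ 1245 → counterexample
(3, 2): LHS = e^5 ≈ 148.4, RHS = e^2 + e^3 ≈ 27.47 → counterexample

That makes 5 counterexamples.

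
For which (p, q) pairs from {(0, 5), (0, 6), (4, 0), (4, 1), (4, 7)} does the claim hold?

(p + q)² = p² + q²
(0, 5), (0, 6), (4, 0)

Testing each pair:
(0, 5): LHS = 25, RHS = 25 → holds
(0, 6): LHS = 36, RHS = 36 → holds
(4, 0): LHS = 16, RHS = 16 → holds
(4, 1): LHS = 25, RHS = 17 → fails
(4, 7): LHS = 121, RHS = 65 → fails

3 of 5 pairs satisfy the claim.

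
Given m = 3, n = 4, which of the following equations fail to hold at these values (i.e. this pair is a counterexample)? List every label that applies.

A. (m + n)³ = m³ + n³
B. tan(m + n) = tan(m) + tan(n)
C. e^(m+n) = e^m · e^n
Evaluating each claim at the given values:
A. LHS = 343, RHS = 91 → fails here (LHS ≠ RHS)
B. LHS = tan(7) ≈ 0.8714, RHS = tan(3) + tan(4) ≈ 1.015 → fails here (LHS ≠ RHS)
C. LHS = e^7 ≈ 1097, RHS = e^7 ≈ 1097 → holds here (LHS = RHS)

Answer: A, B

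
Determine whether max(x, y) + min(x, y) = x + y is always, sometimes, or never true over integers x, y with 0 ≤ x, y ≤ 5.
The identity holds for every pair in the range. For instance at (x, y) = (4, 2): both sides equal 6.

Answer: Always true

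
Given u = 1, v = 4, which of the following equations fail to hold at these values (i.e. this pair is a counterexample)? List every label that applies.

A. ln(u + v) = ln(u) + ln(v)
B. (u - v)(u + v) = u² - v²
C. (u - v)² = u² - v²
Evaluating each claim at the given values:
A. LHS = ln(5) ≈ 1.609, RHS = ln(4) ≈ 1.386 → fails here (LHS ≠ RHS)
B. LHS = -15, RHS = -15 → holds here (LHS = RHS)
C. LHS = 9, RHS = -15 → fails here (LHS ≠ RHS)

Answer: A, C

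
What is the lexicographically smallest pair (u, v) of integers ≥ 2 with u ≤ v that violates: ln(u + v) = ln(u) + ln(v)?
(u, v) = (2, 3)

At (2, 2): both sides equal ln(4) ≈ 1.386, so it holds there.

Substituting (2, 3) into the claim:
LHS = ln(2 + 3) = ln(5) ≈ 1.609
RHS = ln(2) + ln(3) ≈ 1.792

Since LHS ≠ RHS, this pair disproves the claim, and no lexicographically smaller pair (u ≤ v, integers ≥ 2) does.

For instance (2, 5) is also a counterexample (LHS = ln(7) ≈ 1.946, RHS = ln(2) + ln(5) ≈ 2.303), but it's lexicographically larger.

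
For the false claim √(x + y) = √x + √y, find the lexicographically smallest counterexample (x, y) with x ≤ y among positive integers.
(x, y) = (1, 1)

Substituting (1, 1) into the claim:
LHS = √(1 + 1) = √(2) ≈ 1.414
RHS = √1 + √1 = 2

Since LHS ≠ RHS, this pair disproves the claim, and no lexicographically smaller pair (x ≤ y, positive integers) does.

For instance (2, 2) is also a counterexample (LHS = 2, RHS = 2·√(2) ≈ 2.828), but it's lexicographically larger.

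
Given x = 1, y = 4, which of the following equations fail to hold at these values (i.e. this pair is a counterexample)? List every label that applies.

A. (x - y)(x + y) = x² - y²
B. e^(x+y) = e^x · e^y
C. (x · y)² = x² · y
C

Evaluating each claim at the given values:
A. LHS = -15, RHS = -15 → holds here (LHS = RHS)
B. LHS = e^5 ≈ 148.4, RHS = e^5 ≈ 148.4 → holds here (LHS = RHS)
C. LHS = 16, RHS = 4 → fails here (LHS ≠ RHS)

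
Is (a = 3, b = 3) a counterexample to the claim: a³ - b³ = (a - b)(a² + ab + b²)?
No

Substituting a = 3, b = 3:
LHS = 3³ - 3³ = 0
RHS = (3 - 3)(3² + 3·3 + 3²) = 0

The sides agree, so this pair does not disprove the claim.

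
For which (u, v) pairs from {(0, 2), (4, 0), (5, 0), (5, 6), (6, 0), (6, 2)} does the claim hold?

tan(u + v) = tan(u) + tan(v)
Testing each pair:
(0, 2): LHS = tan(2) ≈ -2.185, RHS = tan(2) ≈ -2.185 → holds
(4, 0): LHS = tan(4) ≈ 1.158, RHS = tan(4) ≈ 1.158 → holds
(5, 0): LHS = tan(5) ≈ -3.381, RHS = tan(5) ≈ -3.381 → holds
(5, 6): LHS = tan(11) ≈ -226, RHS = tan(5) + tan(6) ≈ -3.672 → fails
(6, 0): LHS = tan(6) ≈ -0.291, RHS = tan(6) ≈ -0.291 → holds
(6, 2): LHS = tan(8) ≈ -6.8, RHS = tan(2) + tan(6) ≈ -2.476 → fails

4 of 6 pairs satisfy the claim.

Answer: (0, 2), (4, 0), (5, 0), (6, 0)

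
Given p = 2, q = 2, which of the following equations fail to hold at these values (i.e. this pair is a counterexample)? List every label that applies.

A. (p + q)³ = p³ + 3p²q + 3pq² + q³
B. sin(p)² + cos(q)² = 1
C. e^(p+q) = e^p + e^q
C

Evaluating each claim at the given values:
A. LHS = 64, RHS = 64 → holds here (LHS = RHS)
B. LHS = cos(2)² + sin(2)² = 1, RHS = 1 → holds here (LHS = RHS)
C. LHS = e^4 ≈ 54.6, RHS = 2·e^2 ≈ 14.78 → fails here (LHS ≠ RHS)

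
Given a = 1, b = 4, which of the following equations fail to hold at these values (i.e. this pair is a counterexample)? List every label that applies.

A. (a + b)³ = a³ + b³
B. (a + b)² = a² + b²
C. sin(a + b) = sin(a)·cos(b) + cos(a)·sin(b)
A, B

Evaluating each claim at the given values:
A. LHS = 125, RHS = 65 → fails here (LHS ≠ RHS)
B. LHS = 25, RHS = 17 → fails here (LHS ≠ RHS)
C. LHS = sin(5) ≈ -0.9589, RHS = sin(1)·cos(4) + sin(4)·cos(1) ≈ -0.9589 → holds here (LHS = RHS)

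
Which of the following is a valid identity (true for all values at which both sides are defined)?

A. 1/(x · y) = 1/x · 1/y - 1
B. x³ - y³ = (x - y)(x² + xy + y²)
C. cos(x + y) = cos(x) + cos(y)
A: fails at (5, 8) — LHS = 1/40, RHS = -39/40.
B: holds — e.g. at (1, 1), both sides equal 0.
C: fails at (0, 1) — LHS = cos(1) ≈ 0.5403, RHS = cos(1) + 1 ≈ 1.54.

Answer: B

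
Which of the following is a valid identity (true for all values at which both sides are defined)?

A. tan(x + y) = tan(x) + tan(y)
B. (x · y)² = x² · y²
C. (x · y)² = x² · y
B

A: fails at (3, 4) — LHS = tan(7) ≈ 0.8714, RHS = tan(3) + tan(4) ≈ 1.015.
B: holds — e.g. at (6, 7), both sides equal 1764.
C: fails at (2, 2) — LHS = 16, RHS = 8.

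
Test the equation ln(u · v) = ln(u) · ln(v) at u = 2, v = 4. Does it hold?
Fails

Substituting u = 2, v = 4:

LHS = ln(2 · 4) = ln(8) ≈ 2.079
RHS = ln(2) · ln(4) ≈ 0.9609

LHS ≠ RHS, so the equation does not hold at this point.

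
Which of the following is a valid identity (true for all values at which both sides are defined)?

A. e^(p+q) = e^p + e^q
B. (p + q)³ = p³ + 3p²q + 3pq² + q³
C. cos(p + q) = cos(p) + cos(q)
A: fails at (2, 7) — LHS = e^9 ≈ 8103, RHS = e^2 + e^7 ≈ 1104.
B: holds — e.g. at (2, 4), both sides equal 216.
C: fails at (2, 4) — LHS = cos(6) ≈ 0.9602, RHS = cos(4) + cos(2) ≈ -1.07.

Answer: B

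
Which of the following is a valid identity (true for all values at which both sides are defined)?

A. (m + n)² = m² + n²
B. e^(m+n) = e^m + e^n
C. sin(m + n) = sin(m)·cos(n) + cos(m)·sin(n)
C

A: fails at (5, 5) — LHS = 100, RHS = 50.
B: fails at (1, 3) — LHS = e^4 ≈ 54.6, RHS = e + e^3 ≈ 22.8.
C: holds — e.g. at (1, 5), both sides equal sin(6) ≈ -0.2794.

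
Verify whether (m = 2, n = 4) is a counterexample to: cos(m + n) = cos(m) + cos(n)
Substituting m = 2, n = 4:
LHS = cos(2 + 4) = cos(6) ≈ 0.9602
RHS = cos(2) + cos(4) ≈ -1.07

Since LHS ≠ RHS, this pair disproves the claim.

Answer: Yes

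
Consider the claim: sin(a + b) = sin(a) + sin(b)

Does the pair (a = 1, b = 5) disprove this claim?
Substituting a = 1, b = 5:
LHS = sin(1 + 5) = sin(6) ≈ -0.2794
RHS = sin(1) + sin(5) ≈ -0.1175

Since LHS ≠ RHS, this pair disproves the claim.

Answer: Yes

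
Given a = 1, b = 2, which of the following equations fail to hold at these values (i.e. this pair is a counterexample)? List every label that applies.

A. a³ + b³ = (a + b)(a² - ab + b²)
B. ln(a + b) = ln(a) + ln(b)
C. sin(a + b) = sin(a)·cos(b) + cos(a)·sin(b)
B

Evaluating each claim at the given values:
A. LHS = 9, RHS = 9 → holds here (LHS = RHS)
B. LHS = ln(3) ≈ 1.099, RHS = ln(2) ≈ 0.6931 → fails here (LHS ≠ RHS)
C. LHS = sin(3) ≈ 0.1411, RHS = sin(1)·cos(2) + sin(2)·cos(1) ≈ 0.1411 → holds here (LHS = RHS)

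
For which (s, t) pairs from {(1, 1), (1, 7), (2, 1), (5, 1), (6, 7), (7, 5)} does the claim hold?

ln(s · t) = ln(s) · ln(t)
Testing each pair:
(1, 1): LHS = 0, RHS = 0 → holds
(1, 7): LHS = ln(7) ≈ 1.946, RHS = 0 → fails
(2, 1): LHS = ln(2) ≈ 0.6931, RHS = 0 → fails
(5, 1): LHS = ln(5) ≈ 1.609, RHS = 0 → fails
(6, 7): LHS = ln(42) ≈ 3.738, RHS = ln(6)·ln(7) ≈ 3.487 → fails
(7, 5): LHS = ln(35) ≈ 3.555, RHS = ln(5)·ln(7) ≈ 3.132 → fails

1 of 6 pairs satisfies the claim.

Answer: (1, 1)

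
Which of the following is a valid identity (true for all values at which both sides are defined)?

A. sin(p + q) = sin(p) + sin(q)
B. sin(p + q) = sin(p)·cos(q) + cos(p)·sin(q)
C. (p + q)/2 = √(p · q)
A: fails at (2, 2) — LHS = sin(4) ≈ -0.7568, RHS = 2·sin(2) ≈ 1.819.
B: holds — e.g. at (3, 4), both sides equal sin(7) ≈ 0.657.
C: fails at (2, 4) — LHS = 3, RHS = 2·√(2) ≈ 2.828.

Answer: B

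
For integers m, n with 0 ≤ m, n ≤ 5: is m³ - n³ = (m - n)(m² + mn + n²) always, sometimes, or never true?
The identity holds for every pair in the range. For instance at (m, n) = (2, 0): both sides equal 8.

Answer: Always true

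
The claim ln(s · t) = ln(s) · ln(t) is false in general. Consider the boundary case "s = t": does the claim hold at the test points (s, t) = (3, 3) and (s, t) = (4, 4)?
No, fails at both test points

At (3, 3): LHS = ln(9) ≈ 2.197 ≠ RHS = ln(3)² ≈ 1.207
At (4, 4): LHS = ln(16) ≈ 2.773 ≠ RHS = ln(4)² ≈ 1.922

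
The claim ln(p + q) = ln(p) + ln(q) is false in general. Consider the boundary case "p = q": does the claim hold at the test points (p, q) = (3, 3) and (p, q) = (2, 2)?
Only at (2, 2)

At (3, 3): LHS = ln(6) ≈ 1.792 ≠ RHS = 2·ln(3) ≈ 2.197
At (2, 2): LHS = ln(4) ≈ 1.386, RHS = 2·ln(2) ≈ 1.386 → equal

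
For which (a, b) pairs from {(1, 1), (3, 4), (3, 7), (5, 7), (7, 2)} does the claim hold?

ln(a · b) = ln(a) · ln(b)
Testing each pair:
(1, 1): LHS = 0, RHS = 0 → holds
(3, 4): LHS = ln(12) ≈ 2.485, RHS = ln(3)·ln(4) ≈ 1.523 → fails
(3, 7): LHS = ln(21) ≈ 3.045, RHS = ln(3)·ln(7) ≈ 2.138 → fails
(5, 7): LHS = ln(35) ≈ 3.555, RHS = ln(5)·ln(7) ≈ 3.132 → fails
(7, 2): LHS = ln(14) ≈ 2.639, RHS = ln(2)·ln(7) ≈ 1.349 → fails

1 of 5 pairs satisfies the claim.

Answer: (1, 1)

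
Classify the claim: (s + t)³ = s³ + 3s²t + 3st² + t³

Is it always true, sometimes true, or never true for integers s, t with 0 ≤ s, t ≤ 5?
The identity holds for every pair in the range. For instance at (s, t) = (3, 2): both sides equal 125.

Answer: Always true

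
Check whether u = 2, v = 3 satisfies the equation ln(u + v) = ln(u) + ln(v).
Fails

Substituting u = 2, v = 3:

LHS = ln(2 + 3) = ln(5) ≈ 1.609
RHS = ln(2) + ln(3) ≈ 1.792

LHS ≠ RHS, so the equation does not hold at this point.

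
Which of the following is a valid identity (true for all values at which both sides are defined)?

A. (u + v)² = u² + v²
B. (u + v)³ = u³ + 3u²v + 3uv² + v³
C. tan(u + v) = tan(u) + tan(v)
A: fails at (1, 1) — LHS = 4, RHS = 2.
B: holds — e.g. at (5, 5), both sides equal 1000.
C: fails at (4, 5) — LHS = tan(9) ≈ -0.4523, RHS = tan(5) + tan(4) ≈ -2.223.

Answer: B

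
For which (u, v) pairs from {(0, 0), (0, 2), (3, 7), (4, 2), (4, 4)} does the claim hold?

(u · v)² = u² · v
Testing each pair:
(0, 0): LHS = 0, RHS = 0 → holds
(0, 2): LHS = 0, RHS = 0 → holds
(3, 7): LHS = 441, RHS = 63 → fails
(4, 2): LHS = 64, RHS = 32 → fails
(4, 4): LHS = 256, RHS = 64 → fails

2 of 5 pairs satisfy the claim.

Answer: (0, 0), (0, 2)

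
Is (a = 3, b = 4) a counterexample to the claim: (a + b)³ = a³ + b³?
Substituting a = 3, b = 4:
LHS = (3 + 4)³ = 343
RHS = 3³ + 4³ = 91

Since LHS ≠ RHS, this pair disproves the claim.

Answer: Yes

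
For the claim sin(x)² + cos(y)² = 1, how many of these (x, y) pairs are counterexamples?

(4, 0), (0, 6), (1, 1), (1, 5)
Testing each pair:
(4, 0): LHS = sin(4)² + 1 ≈ 1.573, RHS = 1 → counterexample
(0, 6): LHS = cos(6)² ≈ 0.9219, RHS = 1 → counterexample
(1, 1): LHS = cos(1)² + sin(1)² = 1, RHS = 1 → satisfies claim
(1, 5): LHS = cos(5)² + sin(1)² ≈ 0.7885, RHS = 1 → counterexample

That makes 3 counterexamples.

Answer: 3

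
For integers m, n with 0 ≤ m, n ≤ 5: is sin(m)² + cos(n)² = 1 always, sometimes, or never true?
It holds at (m, n) = (2, 2) (both sides equal 1), but fails at (m, n) = (1, 3) (LHS = sin(1)² + cos(3)² ≈ 1.688, RHS = 1).

Answer: Sometimes true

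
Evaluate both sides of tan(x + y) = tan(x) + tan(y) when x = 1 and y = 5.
LHS = tan(1 + 5) = tan(6) ≈ -0.291
RHS = tan(1) + tan(5) ≈ -1.823

LHS ≠ RHS (they differ by about 1.532), so the equation does not hold here.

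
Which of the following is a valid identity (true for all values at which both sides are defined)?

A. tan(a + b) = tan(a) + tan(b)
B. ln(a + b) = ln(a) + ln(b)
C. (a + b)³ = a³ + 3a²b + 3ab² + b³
C

A: fails at (1, 3) — LHS = tan(4) ≈ 1.158, RHS = tan(3) + tan(1) ≈ 1.415.
B: fails at (3, 7) — LHS = ln(10) ≈ 2.303, RHS = ln(3) + ln(7) ≈ 3.045.
C: holds — e.g. at (2, 7), both sides equal 729.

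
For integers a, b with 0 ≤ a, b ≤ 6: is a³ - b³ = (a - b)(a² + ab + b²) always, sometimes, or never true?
Always true

The identity holds for every pair in the range. For instance at (a, b) = (3, 0): both sides equal 27.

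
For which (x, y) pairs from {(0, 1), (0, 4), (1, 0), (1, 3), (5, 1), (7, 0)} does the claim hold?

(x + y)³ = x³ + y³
Testing each pair:
(0, 1): LHS = 1, RHS = 1 → holds
(0, 4): LHS = 64, RHS = 64 → holds
(1, 0): LHS = 1, RHS = 1 → holds
(1, 3): LHS = 64, RHS = 28 → fails
(5, 1): LHS = 216, RHS = 126 → fails
(7, 0): LHS = 343, RHS = 343 → holds

4 of 6 pairs satisfy the claim.

Answer: (0, 1), (0, 4), (1, 0), (7, 0)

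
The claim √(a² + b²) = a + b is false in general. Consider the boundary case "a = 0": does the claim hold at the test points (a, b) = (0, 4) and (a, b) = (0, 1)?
Yes, holds at both test points

At (0, 4): LHS = 4, RHS = 4 → equal
At (0, 1): LHS = 1, RHS = 1 → equal

So the claim does hold at both of these boundary points, even though it is not an identity.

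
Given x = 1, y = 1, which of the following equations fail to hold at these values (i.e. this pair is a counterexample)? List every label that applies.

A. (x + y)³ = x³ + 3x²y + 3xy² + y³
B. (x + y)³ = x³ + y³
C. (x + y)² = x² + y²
B, C

Evaluating each claim at the given values:
A. LHS = 8, RHS = 8 → holds here (LHS = RHS)
B. LHS = 8, RHS = 2 → fails here (LHS ≠ RHS)
C. LHS = 4, RHS = 2 → fails here (LHS ≠ RHS)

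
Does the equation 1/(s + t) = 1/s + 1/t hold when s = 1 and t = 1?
Substituting s = 1, t = 1:

LHS = 1/(1 + 1) = 1/2
RHS = 1/1 + 1/1 = 2

LHS ≠ RHS, so the equation does not hold at this point.

Answer: Fails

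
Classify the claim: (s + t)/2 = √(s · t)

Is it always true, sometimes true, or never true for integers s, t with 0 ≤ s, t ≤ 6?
It holds at (s, t) = (6, 6) (both sides equal 6), but fails at (s, t) = (4, 0) (LHS = 2, RHS = 0).

Answer: Sometimes true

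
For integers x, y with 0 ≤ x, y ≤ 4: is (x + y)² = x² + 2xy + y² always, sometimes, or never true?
Always true

The identity holds for every pair in the range. For instance at (x, y) = (1, 0): both sides equal 1.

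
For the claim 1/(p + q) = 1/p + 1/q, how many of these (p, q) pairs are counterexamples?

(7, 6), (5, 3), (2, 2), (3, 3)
4

Testing each pair:
(7, 6): LHS = 1/13, RHS = 13/42 → counterexample
(5, 3): LHS = 1/8, RHS = 8/15 → counterexample
(2, 2): LHS = 1/4, RHS = 1 → counterexample
(3, 3): LHS = 1/6, RHS = 2/3 → counterexample

That makes 4 counterexamples.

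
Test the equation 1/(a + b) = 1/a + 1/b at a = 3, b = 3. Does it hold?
Substituting a = 3, b = 3:

LHS = 1/(3 + 3) = 1/6
RHS = 1/3 + 1/3 = 2/3

LHS ≠ RHS, so the equation does not hold at this point.

Answer: Fails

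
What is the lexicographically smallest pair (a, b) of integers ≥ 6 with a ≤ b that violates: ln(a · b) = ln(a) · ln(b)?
(a, b) = (6, 6)

Substituting (6, 6) into the claim:
LHS = ln(6 · 6) = ln(36) ≈ 3.584
RHS = ln(6) · ln(6) = ln(6)² ≈ 3.21

Since LHS ≠ RHS, this pair disproves the claim, and no lexicographically smaller pair (a ≤ b, integers ≥ 6) does.

For instance (7, 10) is also a counterexample (LHS = ln(70) ≈ 4.248, RHS = ln(7)·ln(10) ≈ 4.481), but it's lexicographically larger.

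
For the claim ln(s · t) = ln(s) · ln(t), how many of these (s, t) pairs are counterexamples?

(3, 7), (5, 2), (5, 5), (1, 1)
3

Testing each pair:
(3, 7): LHS = ln(21) ≈ 3.045, RHS = ln(3)·ln(7) ≈ 2.138 → counterexample
(5, 2): LHS = ln(10) ≈ 2.303, RHS = ln(2)·ln(5) ≈ 1.116 → counterexample
(5, 5): LHS = ln(25) ≈ 3.219, RHS = ln(5)² ≈ 2.59 → counterexample
(1, 1): LHS = 0, RHS = 0 → satisfies claim

That makes 3 counterexamples.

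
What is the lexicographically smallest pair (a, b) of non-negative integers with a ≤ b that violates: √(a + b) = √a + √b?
At (0, 4): both sides equal 2, so it holds there.

Substituting (1, 1) into the claim:
LHS = √(1 + 1) = √(2) ≈ 1.414
RHS = √1 + √1 = 2

Since LHS ≠ RHS, this pair disproves the claim, and no lexicographically smaller pair (a ≤ b, non-negative integers) does.

For instance (4, 4) is also a counterexample (LHS = 2·√(2) ≈ 2.828, RHS = 4), but it's lexicographically larger.

Answer: (a, b) = (1, 1)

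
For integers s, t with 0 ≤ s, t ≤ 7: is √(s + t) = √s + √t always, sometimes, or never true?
Sometimes true

It holds at (s, t) = (6, 0) (both sides equal √(6) ≈ 2.449), but fails at (s, t) = (2, 3) (LHS = √(5) ≈ 2.236, RHS = √(2) + √(3) ≈ 3.146).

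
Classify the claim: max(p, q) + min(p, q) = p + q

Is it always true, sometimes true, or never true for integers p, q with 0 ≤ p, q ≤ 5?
Always true

The identity holds for every pair in the range. For instance at (p, q) = (2, 0): both sides equal 2.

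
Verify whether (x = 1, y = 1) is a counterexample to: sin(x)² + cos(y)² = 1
No

Substituting x = 1, y = 1:
LHS = sin(1)² + cos(1)² = 1
RHS = 1

The sides agree, so this pair does not disprove the claim.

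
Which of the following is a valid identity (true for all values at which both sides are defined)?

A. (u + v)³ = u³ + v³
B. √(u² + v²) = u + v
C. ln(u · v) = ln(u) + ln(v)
A: fails at (4, 6) — LHS = 1000, RHS = 280.
B: fails at (4, 6) — LHS = 2·√(13) ≈ 7.211, RHS = 10.
C: holds — e.g. at (1, 4), both sides equal ln(4) ≈ 1.386.

Answer: C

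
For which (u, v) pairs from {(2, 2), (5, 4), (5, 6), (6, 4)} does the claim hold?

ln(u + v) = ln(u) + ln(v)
Testing each pair:
(2, 2): LHS = ln(4) ≈ 1.386, RHS = 2·ln(2) ≈ 1.386 → holds
(5, 4): LHS = ln(9) ≈ 2.197, RHS = ln(4) + ln(5) ≈ 2.996 → fails
(5, 6): LHS = ln(11) ≈ 2.398, RHS = ln(5) + ln(6) ≈ 3.401 → fails
(6, 4): LHS = ln(10) ≈ 2.303, RHS = ln(4) + ln(6) ≈ 3.178 → fails

1 of 4 pairs satisfies the claim.

Answer: (2, 2)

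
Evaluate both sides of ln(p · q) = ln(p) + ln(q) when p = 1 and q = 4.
LHS = ln(1 · 4) = ln(4) ≈ 1.386
RHS = ln(1) + ln(4) = ln(4) ≈ 1.386

LHS = RHS: the two sides agree.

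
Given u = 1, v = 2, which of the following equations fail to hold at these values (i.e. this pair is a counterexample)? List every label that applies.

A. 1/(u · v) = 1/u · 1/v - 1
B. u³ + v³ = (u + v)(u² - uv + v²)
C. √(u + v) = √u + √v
A, C

Evaluating each claim at the given values:
A. LHS = 1/2, RHS = -1/2 → fails here (LHS ≠ RHS)
B. LHS = 9, RHS = 9 → holds here (LHS = RHS)
C. LHS = √(3) ≈ 1.732, RHS = 1 + √(2) ≈ 2.414 → fails here (LHS ≠ RHS)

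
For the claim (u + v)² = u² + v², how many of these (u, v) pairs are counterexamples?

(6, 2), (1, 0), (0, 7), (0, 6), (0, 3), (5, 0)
Testing each pair:
(6, 2): LHS = 64, RHS = 40 → counterexample
(1, 0): LHS = 1, RHS = 1 → satisfies claim
(0, 7): LHS = 49, RHS = 49 → satisfies claim
(0, 6): LHS = 36, RHS = 36 → satisfies claim
(0, 3): LHS = 9, RHS = 9 → satisfies claim
(5, 0): LHS = 25, RHS = 25 → satisfies claim

That makes 1 counterexample.

Answer: 1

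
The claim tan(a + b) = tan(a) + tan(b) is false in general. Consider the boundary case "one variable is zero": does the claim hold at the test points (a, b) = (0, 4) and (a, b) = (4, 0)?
Yes, holds at both test points

At (0, 4): LHS = tan(4) ≈ 1.158, RHS = tan(4) ≈ 1.158 → equal
At (4, 0): LHS = tan(4) ≈ 1.158, RHS = tan(4) ≈ 1.158 → equal

So the claim does hold at both of these boundary points, even though it is not an identity.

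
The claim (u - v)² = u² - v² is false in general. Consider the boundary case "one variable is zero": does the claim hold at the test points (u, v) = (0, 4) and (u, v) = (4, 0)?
Only at (4, 0)

At (0, 4): LHS = 16 ≠ RHS = -16
At (4, 0): LHS = 16, RHS = 16 → equal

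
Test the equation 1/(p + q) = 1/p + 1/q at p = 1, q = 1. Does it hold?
Fails

Substituting p = 1, q = 1:

LHS = 1/(1 + 1) = 1/2
RHS = 1/1 + 1/1 = 2

LHS ≠ RHS, so the equation does not hold at this point.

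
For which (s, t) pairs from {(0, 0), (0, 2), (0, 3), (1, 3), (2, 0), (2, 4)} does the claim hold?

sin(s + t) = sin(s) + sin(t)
Testing each pair:
(0, 0): LHS = 0, RHS = 0 → holds
(0, 2): LHS = sin(2) ≈ 0.9093, RHS = sin(2) ≈ 0.9093 → holds
(0, 3): LHS = sin(3) ≈ 0.1411, RHS = sin(3) ≈ 0.1411 → holds
(1, 3): LHS = sin(4) ≈ -0.7568, RHS = sin(3) + sin(1) ≈ 0.9826 → fails
(2, 0): LHS = sin(2) ≈ 0.9093, RHS = sin(2) ≈ 0.9093 → holds
(2, 4): LHS = sin(6) ≈ -0.2794, RHS = sin(4) + sin(2) ≈ 0.1525 → fails

4 of 6 pairs satisfy the claim.

Answer: (0, 0), (0, 2), (0, 3), (2, 0)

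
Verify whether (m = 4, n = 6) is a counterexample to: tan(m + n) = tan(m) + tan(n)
Yes

Substituting m = 4, n = 6:
LHS = tan(4 + 6) = tan(10) ≈ 0.6484
RHS = tan(4) + tan(6) ≈ 0.8668

Since LHS ≠ RHS, this pair disproves the claim.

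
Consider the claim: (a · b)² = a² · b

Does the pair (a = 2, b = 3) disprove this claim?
Yes

Substituting a = 2, b = 3:
LHS = (2 · 3)² = 36
RHS = 2² · 3 = 12

Since LHS ≠ RHS, this pair disproves the claim.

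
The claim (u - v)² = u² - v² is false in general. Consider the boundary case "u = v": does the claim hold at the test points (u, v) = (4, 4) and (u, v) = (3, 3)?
Yes, holds at both test points

At (4, 4): LHS = 0, RHS = 0 → equal
At (3, 3): LHS = 0, RHS = 0 → equal

So the claim does hold at both of these boundary points, even though it is not an identity.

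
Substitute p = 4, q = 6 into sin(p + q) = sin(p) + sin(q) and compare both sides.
LHS = sin(4 + 6) = sin(10) ≈ -0.544
RHS = sin(4) + sin(6) ≈ -1.036

LHS ≠ RHS (they differ by about 0.4922), so the equation does not hold here.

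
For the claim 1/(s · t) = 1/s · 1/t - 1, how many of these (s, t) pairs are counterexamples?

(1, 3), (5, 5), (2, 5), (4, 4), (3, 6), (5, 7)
6

Testing each pair:
(1, 3): LHS = 1/3, RHS = -2/3 → counterexample
(5, 5): LHS = 1/25, RHS = -24/25 → counterexample
(2, 5): LHS = 1/10, RHS = -9/10 → counterexample
(4, 4): LHS = 1/16, RHS = -15/16 → counterexample
(3, 6): LHS = 1/18, RHS = -17/18 → counterexample
(5, 7): LHS = 1/35, RHS = -34/35 → counterexample

That makes 6 counterexamples.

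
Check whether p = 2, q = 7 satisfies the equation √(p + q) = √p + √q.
Fails

Substituting p = 2, q = 7:

LHS = √(2 + 7) = 3
RHS = √2 + √7 = √(2) + √(7) ≈ 4.06

LHS ≠ RHS, so the equation does not hold at this point.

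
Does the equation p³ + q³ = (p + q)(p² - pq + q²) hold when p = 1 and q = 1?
Holds

Substituting p = 1, q = 1:

LHS = 1³ + 1³ = 2
RHS = (1 + 1)(1² - 1·1 + 1²) = 2

LHS = RHS, so the equation holds at this point.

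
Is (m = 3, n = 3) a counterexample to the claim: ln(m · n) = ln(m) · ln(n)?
Substituting m = 3, n = 3:
LHS = ln(3 · 3) = ln(9) ≈ 2.197
RHS = ln(3) · ln(3) = ln(3)² ≈ 1.207

Since LHS ≠ RHS, this pair disproves the claim.

Answer: Yes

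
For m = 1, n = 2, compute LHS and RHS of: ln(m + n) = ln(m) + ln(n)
LHS = ln(1 + 2) = ln(3) ≈ 1.099
RHS = ln(1) + ln(2) = ln(2) ≈ 0.6931

LHS ≠ RHS (they differ by about 0.4055), so the equation does not hold here.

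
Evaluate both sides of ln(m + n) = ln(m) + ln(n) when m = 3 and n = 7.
LHS = ln(3 + 7) = ln(10) ≈ 2.303
RHS = ln(3) + ln(7) ≈ 3.045

LHS ≠ RHS (they differ by about 0.7419), so the equation does not hold here.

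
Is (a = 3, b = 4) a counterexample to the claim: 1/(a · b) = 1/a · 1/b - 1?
Substituting a = 3, b = 4:
LHS = 1/(3 · 4) = 1/12
RHS = 1/3 · 1/4 - 1 = -11/12

Since LHS ≠ RHS, this pair disproves the claim.

Answer: Yes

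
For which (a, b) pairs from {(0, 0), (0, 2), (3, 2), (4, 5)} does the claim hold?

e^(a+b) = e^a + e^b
None

Testing each pair:
(0, 0): LHS = 1, RHS = 2 → fails
(0, 2): LHS = e^2 ≈ 7.389, RHS = 1 + e^2 ≈ 8.389 → fails
(3, 2): LHS = e^5 ≈ 148.4, RHS = e^2 + e^3 ≈ 27.47 → fails
(4, 5): LHS = e^9 ≈ 8103, RHS = e^4 + e^5 ≈ 203 → fails

No pair satisfies the claim.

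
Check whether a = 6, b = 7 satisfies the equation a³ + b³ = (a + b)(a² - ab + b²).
Substituting a = 6, b = 7:

LHS = 6³ + 7³ = 559
RHS = (6 + 7)(6² - 6·7 + 7²) = 559

LHS = RHS, so the equation holds at this point.

Answer: Holds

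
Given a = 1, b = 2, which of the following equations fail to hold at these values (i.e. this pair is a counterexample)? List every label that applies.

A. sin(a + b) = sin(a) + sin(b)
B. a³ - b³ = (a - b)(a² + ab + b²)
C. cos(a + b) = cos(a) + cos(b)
A, C

Evaluating each claim at the given values:
A. LHS = sin(3) ≈ 0.1411, RHS = sin(1) + sin(2) ≈ 1.751 → fails here (LHS ≠ RHS)
B. LHS = -7, RHS = -7 → holds here (LHS = RHS)
C. LHS = cos(3) ≈ -0.99, RHS = cos(2) + cos(1) ≈ 0.1242 → fails here (LHS ≠ RHS)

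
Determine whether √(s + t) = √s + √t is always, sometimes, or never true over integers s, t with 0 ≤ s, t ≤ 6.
It holds at (s, t) = (4, 0) (both sides equal 2), but fails at (s, t) = (1, 6) (LHS = √(7) ≈ 2.646, RHS = 1 + √(6) ≈ 3.449).

Answer: Sometimes true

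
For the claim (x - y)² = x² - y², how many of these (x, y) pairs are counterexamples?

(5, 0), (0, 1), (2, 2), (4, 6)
Testing each pair:
(5, 0): LHS = 25, RHS = 25 → satisfies claim
(0, 1): LHS = 1, RHS = -1 → counterexample
(2, 2): LHS = 0, RHS = 0 → satisfies claim
(4, 6): LHS = 4, RHS = -20 → counterexample

That makes 2 counterexamples.

Answer: 2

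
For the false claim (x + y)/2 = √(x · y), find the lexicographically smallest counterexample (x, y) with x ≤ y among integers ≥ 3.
At (3, 3): both sides equal 3, so it holds there.

Substituting (3, 4) into the claim:
LHS = (3 + 4)/2 = 7/2
RHS = √(3 · 4) = 2·√(3) ≈ 3.464

Since LHS ≠ RHS, this pair disproves the claim, and no lexicographically smaller pair (x ≤ y, integers ≥ 3) does.

For instance (9, 10) is also a counterexample (LHS = 19/2, RHS = 3·√(10) ≈ 9.487), but it's lexicographically larger.

Answer: (x, y) = (3, 4)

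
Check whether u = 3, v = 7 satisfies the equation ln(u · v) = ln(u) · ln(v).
Fails

Substituting u = 3, v = 7:

LHS = ln(3 · 7) = ln(21) ≈ 3.045
RHS = ln(3) · ln(7) ≈ 2.138

LHS ≠ RHS, so the equation does not hold at this point.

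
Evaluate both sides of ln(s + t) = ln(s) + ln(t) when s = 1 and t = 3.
LHS = ln(1 + 3) = ln(4) ≈ 1.386
RHS = ln(1) + ln(3) = ln(3) ≈ 1.099

LHS ≠ RHS (they differ by about 0.2877), so the equation does not hold here.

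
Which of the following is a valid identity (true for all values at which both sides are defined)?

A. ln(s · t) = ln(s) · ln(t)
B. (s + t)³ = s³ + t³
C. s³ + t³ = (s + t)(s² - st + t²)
C

A: fails at (1, 4) — LHS = ln(4) ≈ 1.386, RHS = 0.
B: fails at (1, 5) — LHS = 216, RHS = 126.
C: holds — e.g. at (2, 2), both sides equal 16.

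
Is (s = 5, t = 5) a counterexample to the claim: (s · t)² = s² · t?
Substituting s = 5, t = 5:
LHS = (5 · 5)² = 625
RHS = 5² · 5 = 125

Since LHS ≠ RHS, this pair disproves the claim.

Answer: Yes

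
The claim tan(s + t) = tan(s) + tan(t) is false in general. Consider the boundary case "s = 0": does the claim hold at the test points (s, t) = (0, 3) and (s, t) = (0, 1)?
At (0, 3): LHS = tan(3) ≈ -0.1425, RHS = tan(3) ≈ -0.1425 → equal
At (0, 1): LHS = tan(1) ≈ 1.557, RHS = tan(1) ≈ 1.557 → equal

So the claim does hold at both of these boundary points, even though it is not an identity.

Answer: Yes, holds at both test points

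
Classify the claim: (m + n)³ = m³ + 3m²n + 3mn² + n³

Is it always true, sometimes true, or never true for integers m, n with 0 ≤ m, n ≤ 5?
Always true

The identity holds for every pair in the range. For instance at (m, n) = (2, 1): both sides equal 27.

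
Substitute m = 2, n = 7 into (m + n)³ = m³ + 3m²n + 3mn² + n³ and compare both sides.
LHS = (2 + 7)³ = 729
RHS = 2³ + 3·2²·7 + 3·2·7² + 7³ = 729

LHS = RHS: the two sides agree.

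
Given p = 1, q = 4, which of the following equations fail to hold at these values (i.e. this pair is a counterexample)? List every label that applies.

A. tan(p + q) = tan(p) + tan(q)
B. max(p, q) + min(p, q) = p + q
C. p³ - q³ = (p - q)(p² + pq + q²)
Evaluating each claim at the given values:
A. LHS = tan(5) ≈ -3.381, RHS = tan(4) + tan(1) ≈ 2.715 → fails here (LHS ≠ RHS)
B. LHS = 5, RHS = 5 → holds here (LHS = RHS)
C. LHS = -63, RHS = -63 → holds here (LHS = RHS)

Answer: A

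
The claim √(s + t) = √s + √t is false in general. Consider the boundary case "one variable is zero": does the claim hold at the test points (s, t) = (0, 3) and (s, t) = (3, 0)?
Yes, holds at both test points

At (0, 3): LHS = √(3) ≈ 1.732, RHS = √(3) ≈ 1.732 → equal
At (3, 0): LHS = √(3) ≈ 1.732, RHS = √(3) ≈ 1.732 → equal

So the claim does hold at both of these boundary points, even though it is not an identity.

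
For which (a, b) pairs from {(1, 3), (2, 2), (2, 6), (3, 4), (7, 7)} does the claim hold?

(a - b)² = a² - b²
Testing each pair:
(1, 3): LHS = 4, RHS = -8 → fails
(2, 2): LHS = 0, RHS = 0 → holds
(2, 6): LHS = 16, RHS = -32 → fails
(3, 4): LHS = 1, RHS = -7 → fails
(7, 7): LHS = 0, RHS = 0 → holds

2 of 5 pairs satisfy the claim.

Answer: (2, 2), (7, 7)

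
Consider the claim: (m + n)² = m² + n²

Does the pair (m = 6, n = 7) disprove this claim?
Yes

Substituting m = 6, n = 7:
LHS = (6 + 7)² = 169
RHS = 6² + 7² = 85

Since LHS ≠ RHS, this pair disproves the claim.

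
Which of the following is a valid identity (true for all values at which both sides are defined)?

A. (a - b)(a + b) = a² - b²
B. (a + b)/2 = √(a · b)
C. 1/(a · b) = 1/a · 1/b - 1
A

A: holds — e.g. at (1, 2), both sides equal -3.
B: fails at (4, 5) — LHS = 9/2, RHS = 2·√(5) ≈ 4.472.
C: fails at (2, 4) — LHS = 1/8, RHS = -7/8.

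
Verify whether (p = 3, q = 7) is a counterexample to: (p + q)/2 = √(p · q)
Substituting p = 3, q = 7:
LHS = (3 + 7)/2 = 5
RHS = √(3 · 7) = √(21) ≈ 4.583

Since LHS ≠ RHS, this pair disproves the claim.

Answer: Yes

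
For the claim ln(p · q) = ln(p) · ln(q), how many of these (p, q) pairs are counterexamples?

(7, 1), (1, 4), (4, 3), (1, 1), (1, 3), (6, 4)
5

Testing each pair:
(7, 1): LHS = ln(7) ≈ 1.946, RHS = 0 → counterexample
(1, 4): LHS = ln(4) ≈ 1.386, RHS = 0 → counterexample
(4, 3): LHS = ln(12) ≈ 2.485, RHS = ln(3)·ln(4) ≈ 1.523 → counterexample
(1, 1): LHS = 0, RHS = 0 → satisfies claim
(1, 3): LHS = ln(3) ≈ 1.099, RHS = 0 → counterexample
(6, 4): LHS = ln(24) ≈ 3.178, RHS = ln(4)·ln(6) ≈ 2.484 → counterexample

That makes 5 counterexamples.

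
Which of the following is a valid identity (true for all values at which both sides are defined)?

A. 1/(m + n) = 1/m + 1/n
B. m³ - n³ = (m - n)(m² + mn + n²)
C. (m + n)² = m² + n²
B

A: fails at (3, 7) — LHS = 1/10, RHS = 10/21.
B: holds — e.g. at (4, 5), both sides equal -61.
C: fails at (4, 5) — LHS = 81, RHS = 41.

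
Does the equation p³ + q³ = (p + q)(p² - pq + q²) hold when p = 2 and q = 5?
Substituting p = 2, q = 5:

LHS = 2³ + 5³ = 133
RHS = (2 + 5)(2² - 2·5 + 5²) = 133

LHS = RHS, so the equation holds at this point.

Answer: Holds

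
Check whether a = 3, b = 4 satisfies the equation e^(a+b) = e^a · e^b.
Holds

Substituting a = 3, b = 4:

LHS = e^(3+4) = e^7 ≈ 1097
RHS = e^3 · e^4 = e^7 ≈ 1097

LHS = RHS, so the equation holds at this point.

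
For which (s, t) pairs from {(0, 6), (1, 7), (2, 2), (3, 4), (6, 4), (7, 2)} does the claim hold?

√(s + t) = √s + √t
Testing each pair:
(0, 6): LHS = √(6) ≈ 2.449, RHS = √(6) ≈ 2.449 → holds
(1, 7): LHS = 2·√(2) ≈ 2.828, RHS = 1 + √(7) ≈ 3.646 → fails
(2, 2): LHS = 2, RHS = 2·√(2) ≈ 2.828 → fails
(3, 4): LHS = √(7) ≈ 2.646, RHS = √(3) + 2 ≈ 3.732 → fails
(6, 4): LHS = √(10) ≈ 3.162, RHS = 2 + √(6) ≈ 4.449 → fails
(7, 2): LHS = 3, RHS = √(2) + √(7) ≈ 4.06 → fails

1 of 6 pairs satisfies the claim.

Answer: (0, 6)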